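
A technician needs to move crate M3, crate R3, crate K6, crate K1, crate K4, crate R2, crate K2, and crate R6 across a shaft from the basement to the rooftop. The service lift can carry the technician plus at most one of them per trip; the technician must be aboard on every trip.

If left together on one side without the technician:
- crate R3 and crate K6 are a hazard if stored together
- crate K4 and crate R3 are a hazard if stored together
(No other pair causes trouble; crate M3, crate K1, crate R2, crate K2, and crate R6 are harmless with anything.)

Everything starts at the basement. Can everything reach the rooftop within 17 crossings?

Yes — this plan uses 17 crossings (≤ 17):
1. Technician goes to the rooftop with crate R3.
2. Technician goes back to the basement alone.
3. Technician goes to the rooftop with crate M3.
4. Technician goes back to the basement alone.
5. Technician goes to the rooftop with crate K6.
6. Technician goes back to the basement with crate R3.
7. Technician goes to the rooftop with crate K4.
8. Technician goes back to the basement alone.
9. Technician goes to the rooftop with crate K1.
10. Technician goes back to the basement alone.
11. Technician goes to the rooftop with crate R2.
12. Technician goes back to the basement alone.
13. Technician goes to the rooftop with crate K2.
14. Technician goes back to the basement alone.
15. Technician goes to the rooftop with crate R6.
16. Technician goes back to the basement alone.
17. Technician goes to the rooftop with crate R3.

Yes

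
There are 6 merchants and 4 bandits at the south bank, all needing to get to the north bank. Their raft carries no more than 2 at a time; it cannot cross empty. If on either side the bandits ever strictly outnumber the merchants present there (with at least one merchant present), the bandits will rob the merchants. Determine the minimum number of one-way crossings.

Counting alone: each trip to the north bank takes at most 2 across and each return brings at least 1 back, so after t trips out (and t−1 returns) at most 2t − (t−1) of the 10 are across; that first reaches 10 at t = 9, so at least 17 crossings are needed.
The plan below uses exactly 17 crossings, so it is optimal:
1. 2 bandits → the north bank.  (the south bank: 6M 2B; the north bank: 0M 2B)
2. 1 bandit ← the south bank.  (the south bank: 6M 3B; the north bank: 0M 1B)
3. 2 bandits → the north bank.  (the south bank: 6M 1B; the north bank: 0M 3B)
4. 1 bandit ← the south bank.  (the south bank: 6M 2B; the north bank: 0M 2B)
5. 2 merchants → the north bank.  (the south bank: 4M 2B; the north bank: 2M 2B)
6. 1 bandit ← the south bank.  (the south bank: 4M 3B; the north bank: 2M 1B)
7. 1 merchant and 1 bandit → the north bank.  (the south bank: 3M 2B; the north bank: 3M 2B)
8. 1 bandit ← the south bank.  (the south bank: 3M 3B; the north bank: 3M 1B)
9. 2 bandits → the north bank.  (the south bank: 3M 1B; the north bank: 3M 3B)
10. 1 bandit ← the south bank.  (the south bank: 3M 2B; the north bank: 3M 2B)
11. 1 merchant and 1 bandit → the north bank.  (the south bank: 2M 1B; the north bank: 4M 3B)
12. 1 bandit ← the south bank.  (the south bank: 2M 2B; the north bank: 4M 2B)
13. 2 bandits → the north bank.  (the south bank: 2M 0B; the north bank: 4M 4B)
14. 1 bandit ← the south bank.  (the south bank: 2M 1B; the north bank: 4M 3B)
15. 1 merchant and 1 bandit → the north bank.  (the south bank: 1M 0B; the north bank: 5M 4B)
16. 1 bandit ← the south bank.  (the south bank: 1M 1B; the north bank: 5M 3B)
17. 1 merchant and 1 bandit → the north bank.  (the south bank: 0M 0B; the north bank: 6M 4B)

17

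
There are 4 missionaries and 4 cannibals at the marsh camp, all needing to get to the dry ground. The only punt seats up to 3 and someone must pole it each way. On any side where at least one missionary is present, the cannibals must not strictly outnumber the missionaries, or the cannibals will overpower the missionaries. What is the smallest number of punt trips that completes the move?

9

Counting alone: each trip to the dry ground takes at most 3 across and each return brings at least 1 back, so after t trips out (and t−1 returns) at most 3t − (t−1) of the 8 are across; that first reaches 8 at t = 4, so at least 7 crossings are needed.
The safety rule pushes this higher. Following every safe sequence of crossings, the most of the 8 that can be at the dry ground as the punt arrives there on crossing 7 is 7 — never all 8.
So no plan with fewer than 9 crossings exists, and this one achieves 9:
1. 2 cannibals → the dry ground.  (the marsh camp: 4M 2C; the dry ground: 0M 2C)
2. 1 cannibal ← the marsh camp.  (the marsh camp: 4M 3C; the dry ground: 0M 1C)
3. 3 cannibals → the dry ground.  (the marsh camp: 4M 0C; the dry ground: 0M 4C)
4. 1 cannibal ← the marsh camp.  (the marsh camp: 4M 1C; the dry ground: 0M 3C)
5. 3 missionaries → the dry ground.  (the marsh camp: 1M 1C; the dry ground: 3M 3C)
6. 1 missionary and 1 cannibal ← the marsh camp.  (the marsh camp: 2M 2C; the dry ground: 2M 2C)
7. 2 missionaries → the dry ground.  (the marsh camp: 0M 2C; the dry ground: 4M 2C)
8. 1 cannibal ← the marsh camp.  (the marsh camp: 0M 3C; the dry ground: 4M 1C)
9. 3 cannibals → the dry ground.  (the marsh camp: 0M 0C; the dry ground: 4M 4C)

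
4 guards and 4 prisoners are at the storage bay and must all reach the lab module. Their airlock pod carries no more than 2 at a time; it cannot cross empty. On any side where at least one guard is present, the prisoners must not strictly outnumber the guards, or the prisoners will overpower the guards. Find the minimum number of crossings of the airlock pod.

impossible

Following every safe sequence of crossings from the start, the most of the 8 that can be at the lab module as the airlock pod arrives there on crossings 1, 3, 5 is 2, 3, 4 respectively; the best ever achieved is 4 of 8.
From crossing 7 on, no configuration arises that was not already reachable earlier: only 11 distinct safe configurations (who is on which side, and where the airlock pod is) can ever be reached, none of them has everyone across, and every continuation just revisits them. They are: 0 guards + 0 prisoners across (airlock pod back at the start); 0 guards + 1 prisoner across (airlock pod there); 0 guards + 1 prisoner across (airlock pod back at the start); 0 guards + 2 prisoners across (airlock pod there); 0 guards + 2 prisoners across (airlock pod back at the start); 0 guards + 3 prisoners across (airlock pod there); 0 guards + 3 prisoners across (airlock pod back at the start); 0 guards + 4 prisoners across (airlock pod there); 1 guard + 1 prisoner across (airlock pod there); 1 guard + 1 prisoner across (airlock pod back at the start); 2 guards + 2 prisoners across (airlock pod there). So no valid plan exists.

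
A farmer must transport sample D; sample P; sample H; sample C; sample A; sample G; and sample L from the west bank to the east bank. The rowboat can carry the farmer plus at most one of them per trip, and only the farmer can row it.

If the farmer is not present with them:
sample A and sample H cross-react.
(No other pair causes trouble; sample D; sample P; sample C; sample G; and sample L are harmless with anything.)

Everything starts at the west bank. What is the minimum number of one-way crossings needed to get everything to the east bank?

13

Counting alone: the farmer can take at most 1 across per trip to the east bank, so moving all 7 needs at least 7 loaded trips out, with a return between consecutive ones — at least 13 crossings.
The plan below uses exactly 13 crossings, so it is optimal:
1. Farmer goes to the east bank with sample H.  [the west bank: sample A, sample C, sample D, sample G, sample L, sample P | the east bank: sample H]
2. Farmer goes back to the west bank alone.  [the west bank: sample A, sample C, sample D, sample G, sample L, sample P | the east bank: sample H]
3. Farmer goes to the east bank with sample D.  [the west bank: sample A, sample C, sample G, sample L, sample P | the east bank: sample D, sample H]
4. Farmer goes back to the west bank alone.  [the west bank: sample A, sample C, sample G, sample L, sample P | the east bank: sample D, sample H]
5. Farmer goes to the east bank with sample P.  [the west bank: sample A, sample C, sample G, sample L | the east bank: sample D, sample H, sample P]
6. Farmer goes back to the west bank alone.  [the west bank: sample A, sample C, sample G, sample L | the east bank: sample D, sample H, sample P]
7. Farmer goes to the east bank with sample C.  [the west bank: sample A, sample G, sample L | the east bank: sample C, sample D, sample H, sample P]
8. Farmer goes back to the west bank alone.  [the west bank: sample A, sample G, sample L | the east bank: sample C, sample D, sample H, sample P]
9. Farmer goes to the east bank with sample G.  [the west bank: sample A, sample L | the east bank: sample C, sample D, sample G, sample H, sample P]
10. Farmer goes back to the west bank alone.  [the west bank: sample A, sample L | the east bank: sample C, sample D, sample G, sample H, sample P]
11. Farmer goes to the east bank with sample L.  [the west bank: sample A | the east bank: sample C, sample D, sample G, sample H, sample L, sample P]
12. Farmer goes back to the west bank alone.  [the west bank: sample A | the east bank: sample C, sample D, sample G, sample H, sample L, sample P]
13. Farmer goes to the east bank with sample A.  [the west bank: — | the east bank: sample A, sample C, sample D, sample G, sample H, sample L, sample P]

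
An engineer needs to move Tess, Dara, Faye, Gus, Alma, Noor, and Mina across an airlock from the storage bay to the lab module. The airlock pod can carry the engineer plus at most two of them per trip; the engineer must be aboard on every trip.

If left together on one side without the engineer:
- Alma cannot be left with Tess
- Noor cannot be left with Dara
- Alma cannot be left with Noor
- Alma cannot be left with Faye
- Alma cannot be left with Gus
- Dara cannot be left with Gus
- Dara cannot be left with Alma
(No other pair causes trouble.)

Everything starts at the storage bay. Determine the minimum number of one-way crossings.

Counting alone: the engineer can take at most 2 across per trip to the lab module, so moving all 7 needs at least 4 loaded trips out, with a return between consecutive ones — at least 7 crossings.
The safety rule pushes this higher. Following every safe sequence of crossings, the most of the 7 that can be at the lab module as the airlock pod arrives there on crossings 7, 9 is 5, 6 respectively — never all 7.
So no plan with fewer than 11 crossings exists, and this one achieves 11:
1. Engineer goes to the lab module with Alma and Dara.
2. Engineer goes back to the storage bay with Dara.
3. Engineer goes to the lab module with Dara and Tess.
4. Engineer goes back to the storage bay with Alma.
5. Engineer goes to the lab module with Alma and Faye.
6. Engineer goes back to the storage bay with Alma.
7. Engineer goes to the lab module with Gus and Noor.
8. Engineer goes back to the storage bay with Dara.
9. Engineer goes to the lab module with Dara and Mina.
10. Engineer goes back to the storage bay with Dara.
11. Engineer goes to the lab module with Alma and Dara.

11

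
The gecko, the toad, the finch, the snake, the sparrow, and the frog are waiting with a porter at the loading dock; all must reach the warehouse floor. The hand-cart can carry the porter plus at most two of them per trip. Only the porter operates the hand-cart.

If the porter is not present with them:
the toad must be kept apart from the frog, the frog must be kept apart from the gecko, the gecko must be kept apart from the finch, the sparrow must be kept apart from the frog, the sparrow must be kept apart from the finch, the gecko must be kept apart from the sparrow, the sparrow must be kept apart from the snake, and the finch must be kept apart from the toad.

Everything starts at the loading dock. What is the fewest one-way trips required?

impossible

Whatever the first load, the items left behind include a forbidden pair without the porter. No opening move is safe, so no plan exists.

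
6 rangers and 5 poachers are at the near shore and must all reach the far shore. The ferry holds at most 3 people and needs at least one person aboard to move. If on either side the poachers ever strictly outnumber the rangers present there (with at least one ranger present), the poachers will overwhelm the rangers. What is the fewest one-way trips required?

Counting alone: each trip to the far shore takes at most 3 across and each return brings at least 1 back, so after t trips out (and t−1 returns) at most 3t − (t−1) of the 11 are across; that first reaches 11 at t = 5, so at least 9 crossings are needed.
The plan below uses exactly 9 crossings, so it is optimal:
1. 3 poachers → the far shore.  (the near shore: 6R 2P; the far shore: 0R 3P)
2. 1 poacher ← the near shore.  (the near shore: 6R 3P; the far shore: 0R 2P)
3. 3 rangers → the far shore.  (the near shore: 3R 3P; the far shore: 3R 2P)
4. 1 ranger ← the near shore.  (the near shore: 4R 3P; the far shore: 2R 2P)
5. 2 rangers and 1 poacher → the far shore.  (the near shore: 2R 2P; the far shore: 4R 3P)
6. 1 ranger ← the near shore.  (the near shore: 3R 2P; the far shore: 3R 3P)
7. 2 rangers and 1 poacher → the far shore.  (the near shore: 1R 1P; the far shore: 5R 4P)
8. 1 ranger ← the near shore.  (the near shore: 2R 1P; the far shore: 4R 4P)
9. 2 rangers and 1 poacher → the far shore.  (the near shore: 0R 0P; the far shore: 6R 5P)

9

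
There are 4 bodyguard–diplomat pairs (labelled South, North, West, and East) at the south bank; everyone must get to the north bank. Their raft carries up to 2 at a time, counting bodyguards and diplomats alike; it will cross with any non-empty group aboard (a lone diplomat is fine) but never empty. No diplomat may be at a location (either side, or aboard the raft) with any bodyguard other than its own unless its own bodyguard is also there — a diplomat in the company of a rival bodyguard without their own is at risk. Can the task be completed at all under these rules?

No

Following every safe sequence of crossings from the start, the most of the 8 that can be at the north bank as the raft arrives there on crossings 1, 3, 5 is 2, 3, 4 respectively; the best ever achieved is 4 of 8.
From crossing 7 on, no configuration arises that was not already reachable earlier: only 44 distinct safe configurations (who is on which side, and where the raft is) can ever be reached, none of them has everyone across, and every continuation just revisits them. So no valid plan exists.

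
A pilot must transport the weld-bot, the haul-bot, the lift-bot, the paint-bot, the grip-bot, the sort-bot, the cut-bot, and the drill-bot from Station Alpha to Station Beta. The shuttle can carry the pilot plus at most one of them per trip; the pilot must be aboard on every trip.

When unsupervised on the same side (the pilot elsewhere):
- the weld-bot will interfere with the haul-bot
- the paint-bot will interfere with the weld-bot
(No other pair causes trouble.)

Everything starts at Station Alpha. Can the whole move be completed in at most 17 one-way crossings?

Yes

Yes — this plan uses 17 crossings (≤ 17):
1. Pilot goes to Station Beta with the weld-bot.  [Station Alpha: the cut-bot, the drill-bot, the grip-bot, the haul-bot, the lift-bot, the paint-bot, the sort-bot | Station Beta: the weld-bot]
2. Pilot goes back to Station Alpha alone.  [Station Alpha: the cut-bot, the drill-bot, the grip-bot, the haul-bot, the lift-bot, the paint-bot, the sort-bot | Station Beta: the weld-bot]
3. Pilot goes to Station Beta with the haul-bot.  [Station Alpha: the cut-bot, the drill-bot, the grip-bot, the lift-bot, the paint-bot, the sort-bot | Station Beta: the haul-bot, the weld-bot]
4. Pilot goes back to Station Alpha with the weld-bot.  [Station Alpha: the cut-bot, the drill-bot, the grip-bot, the lift-bot, the paint-bot, the sort-bot, the weld-bot | Station Beta: the haul-bot]
5. Pilot goes to Station Beta with the paint-bot.  [Station Alpha: the cut-bot, the drill-bot, the grip-bot, the lift-bot, the sort-bot, the weld-bot | Station Beta: the haul-bot, the paint-bot]
6. Pilot goes back to Station Alpha alone.  [Station Alpha: the cut-bot, the drill-bot, the grip-bot, the lift-bot, the sort-bot, the weld-bot | Station Beta: the haul-bot, the paint-bot]
7. Pilot goes to Station Beta with the lift-bot.  [Station Alpha: the cut-bot, the drill-bot, the grip-bot, the sort-bot, the weld-bot | Station Beta: the haul-bot, the lift-bot, the paint-bot]
8. Pilot goes back to Station Alpha alone.  [Station Alpha: the cut-bot, the drill-bot, the grip-bot, the sort-bot, the weld-bot | Station Beta: the haul-bot, the lift-bot, the paint-bot]
9. Pilot goes to Station Beta with the grip-bot.  [Station Alpha: the cut-bot, the drill-bot, the sort-bot, the weld-bot | Station Beta: the grip-bot, the haul-bot, the lift-bot, the paint-bot]
10. Pilot goes back to Station Alpha alone.  [Station Alpha: the cut-bot, the drill-bot, the sort-bot, the weld-bot | Station Beta: the grip-bot, the haul-bot, the lift-bot, the paint-bot]
11. Pilot goes to Station Beta with the sort-bot.  [Station Alpha: the cut-bot, the drill-bot, the weld-bot | Station Beta: the grip-bot, the haul-bot, the lift-bot, the paint-bot, the sort-bot]
12. Pilot goes back to Station Alpha alone.  [Station Alpha: the cut-bot, the drill-bot, the weld-bot | Station Beta: the grip-bot, the haul-bot, the lift-bot, the paint-bot, the sort-bot]
13. Pilot goes to Station Beta with the cut-bot.  [Station Alpha: the drill-bot, the weld-bot | Station Beta: the cut-bot, the grip-bot, the haul-bot, the lift-bot, the paint-bot, the sort-bot]
14. Pilot goes back to Station Alpha alone.  [Station Alpha: the drill-bot, the weld-bot | Station Beta: the cut-bot, the grip-bot, the haul-bot, the lift-bot, the paint-bot, the sort-bot]
15. Pilot goes to Station Beta with the drill-bot.  [Station Alpha: the weld-bot | Station Beta: the cut-bot, the drill-bot, the grip-bot, the haul-bot, the lift-bot, the paint-bot, the sort-bot]
16. Pilot goes back to Station Alpha alone.  [Station Alpha: the weld-bot | Station Beta: the cut-bot, the drill-bot, the grip-bot, the haul-bot, the lift-bot, the paint-bot, the sort-bot]
17. Pilot goes to Station Beta with the weld-bot.  [Station Alpha: — | Station Beta: the cut-bot, the drill-bot, the grip-bot, the haul-bot, the lift-bot, the paint-bot, the sort-bot, the weld-bot]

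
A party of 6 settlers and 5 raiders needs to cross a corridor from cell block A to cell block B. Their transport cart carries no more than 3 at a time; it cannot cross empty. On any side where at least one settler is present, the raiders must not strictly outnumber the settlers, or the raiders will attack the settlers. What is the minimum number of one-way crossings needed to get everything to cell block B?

Counting alone: each trip to cell block B takes at most 3 across and each return brings at least 1 back, so after t trips out (and t−1 returns) at most 3t − (t−1) of the 11 are across; that first reaches 11 at t = 5, so at least 9 crossings are needed.
The plan below uses exactly 9 crossings, so it is optimal:
1. 3 raiders → cell block B.  (cell block A: 6S 2R; cell block B: 0S 3R)
2. 1 raider ← cell block A.  (cell block A: 6S 3R; cell block B: 0S 2R)
3. 3 settlers → cell block B.  (cell block A: 3S 3R; cell block B: 3S 2R)
4. 1 settler ← cell block A.  (cell block A: 4S 3R; cell block B: 2S 2R)
5. 2 settlers and 1 raider → cell block B.  (cell block A: 2S 2R; cell block B: 4S 3R)
6. 1 settler ← cell block A.  (cell block A: 3S 2R; cell block B: 3S 3R)
7. 2 settlers and 1 raider → cell block B.  (cell block A: 1S 1R; cell block B: 5S 4R)
8. 1 settler ← cell block A.  (cell block A: 2S 1R; cell block B: 4S 4R)
9. 2 settlers and 1 raider → cell block B.  (cell block A: 0S 0R; cell block B: 6S 5R)

9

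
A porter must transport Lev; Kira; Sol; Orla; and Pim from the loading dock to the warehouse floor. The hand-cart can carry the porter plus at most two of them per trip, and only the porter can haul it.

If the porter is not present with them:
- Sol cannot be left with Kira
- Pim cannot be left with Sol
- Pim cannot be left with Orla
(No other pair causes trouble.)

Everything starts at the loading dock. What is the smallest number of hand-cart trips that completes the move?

5

Counting alone: the porter can take at most 2 across per trip to the warehouse floor, so moving all 5 needs at least 3 loaded trips out, with a return between consecutive ones — at least 5 crossings.
The plan below uses exactly 5 crossings, so it is optimal:
1. Porter goes to the warehouse floor with Kira and Pim.  [the loading dock: Lev, Orla, Sol | the warehouse floor: Kira, Pim]
2. Porter goes back to the loading dock alone.  [the loading dock: Lev, Orla, Sol | the warehouse floor: Kira, Pim]
3. Porter goes to the warehouse floor with Lev.  [the loading dock: Orla, Sol | the warehouse floor: Kira, Lev, Pim]
4. Porter goes back to the loading dock alone.  [the loading dock: Orla, Sol | the warehouse floor: Kira, Lev, Pim]
5. Porter goes to the warehouse floor with Orla and Sol.  [the loading dock: — | the warehouse floor: Kira, Lev, Orla, Pim, Sol]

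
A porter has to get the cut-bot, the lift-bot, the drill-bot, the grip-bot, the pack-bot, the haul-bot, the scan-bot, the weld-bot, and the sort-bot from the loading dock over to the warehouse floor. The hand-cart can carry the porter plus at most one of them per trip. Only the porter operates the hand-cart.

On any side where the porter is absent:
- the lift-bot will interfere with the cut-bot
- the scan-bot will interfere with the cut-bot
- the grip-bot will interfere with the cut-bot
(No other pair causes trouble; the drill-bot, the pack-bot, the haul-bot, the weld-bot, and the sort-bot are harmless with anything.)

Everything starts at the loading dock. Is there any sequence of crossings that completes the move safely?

Following every safe sequence of crossings from the start, the most of the 9 that can be at the warehouse floor as the hand-cart arrives there on crossings 1, 3, 5, 7, 9, 11, 13 is 1, 2, 3, 4, 5, 6, 7 respectively; the best ever achieved is 7 of 9.
From crossing 15 on, no configuration arises that was not already reachable earlier: only 288 distinct safe configurations (who is on which side, and where the hand-cart is) can ever be reached, none of them has everyone across, and every continuation just revisits them. So no valid plan exists.

No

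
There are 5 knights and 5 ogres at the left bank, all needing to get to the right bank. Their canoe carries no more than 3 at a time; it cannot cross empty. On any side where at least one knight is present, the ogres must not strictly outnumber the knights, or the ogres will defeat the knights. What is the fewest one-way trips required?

Counting alone: each trip to the right bank takes at most 3 across and each return brings at least 1 back, so after t trips out (and t−1 returns) at most 3t − (t−1) of the 10 are across; that first reaches 10 at t = 5, so at least 9 crossings are needed.
The safety rule pushes this higher. Following every safe sequence of crossings, the most of the 10 that can be at the right bank as the canoe arrives there on crossing 9 is 9 — never all 10.
So no plan with fewer than 11 crossings exists, and this one achieves 11:
1. 2 ogres → the right bank.  (the left bank: 5K 3O; the right bank: 0K 2O)
2. 1 ogre ← the left bank.  (the left bank: 5K 4O; the right bank: 0K 1O)
3. 3 ogres → the right bank.  (the left bank: 5K 1O; the right bank: 0K 4O)
4. 1 ogre ← the left bank.  (the left bank: 5K 2O; the right bank: 0K 3O)
5. 3 knights → the right bank.  (the left bank: 2K 2O; the right bank: 3K 3O)
6. 1 knight and 1 ogre ← the left bank.  (the left bank: 3K 3O; the right bank: 2K 2O)
7. 3 knights → the right bank.  (the left bank: 0K 3O; the right bank: 5K 2O)
8. 1 ogre ← the left bank.  (the left bank: 0K 4O; the right bank: 5K 1O)
9. 2 ogres → the right bank.  (the left bank: 0K 2O; the right bank: 5K 3O)
10. 1 ogre ← the left bank.  (the left bank: 0K 3O; the right bank: 5K 2O)
11. 3 ogres → the right bank.  (the left bank: 0K 0O; the right bank: 5K 5O)

11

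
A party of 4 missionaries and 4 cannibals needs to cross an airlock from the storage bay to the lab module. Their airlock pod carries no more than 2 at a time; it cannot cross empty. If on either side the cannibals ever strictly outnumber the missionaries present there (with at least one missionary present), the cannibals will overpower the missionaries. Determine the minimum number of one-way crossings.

Following every safe sequence of crossings from the start, the most of the 8 that can be at the lab module as the airlock pod arrives there on crossings 1, 3, 5 is 2, 3, 4 respectively; the best ever achieved is 4 of 8.
From crossing 7 on, no configuration arises that was not already reachable earlier: only 11 distinct safe configurations (who is on which side, and where the airlock pod is) can ever be reached, none of them has everyone across, and every continuation just revisits them. They are: 0 missionaries + 0 cannibals across (airlock pod back at the start); 0 missionaries + 1 cannibal across (airlock pod there); 0 missionaries + 1 cannibal across (airlock pod back at the start); 0 missionaries + 2 cannibals across (airlock pod there); 0 missionaries + 2 cannibals across (airlock pod back at the start); 0 missionaries + 3 cannibals across (airlock pod there); 0 missionaries + 3 cannibals across (airlock pod back at the start); 0 missionaries + 4 cannibals across (airlock pod there); 1 missionary + 1 cannibal across (airlock pod there); 1 missionary + 1 cannibal across (airlock pod back at the start); 2 missionaries + 2 cannibals across (airlock pod there). So no valid plan exists.

impossible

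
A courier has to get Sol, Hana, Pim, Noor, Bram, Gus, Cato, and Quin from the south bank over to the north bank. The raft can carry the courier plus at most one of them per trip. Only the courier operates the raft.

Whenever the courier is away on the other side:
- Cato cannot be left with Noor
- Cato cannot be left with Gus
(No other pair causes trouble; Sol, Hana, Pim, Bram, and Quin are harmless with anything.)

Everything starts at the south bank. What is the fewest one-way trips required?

Counting alone: the courier can take at most 1 across per trip to the north bank, so moving all 8 needs at least 8 loaded trips out, with a return between consecutive ones — at least 15 crossings.
The safety rule pushes this higher. Following every safe sequence of crossings, the most of the 8 that can be at the north bank as the raft arrives there on crossing 15 is 7 — never all 8.
So no plan with fewer than 17 crossings exists, and this one achieves 17:
1. Courier goes to the north bank with Cato.  [the south bank: Bram, Gus, Hana, Noor, Pim, Quin, Sol | the north bank: Cato]
2. Courier goes back to the south bank alone.  [the south bank: Bram, Gus, Hana, Noor, Pim, Quin, Sol | the north bank: Cato]
3. Courier goes to the north bank with Sol.  [the south bank: Bram, Gus, Hana, Noor, Pim, Quin | the north bank: Cato, Sol]
4. Courier goes back to the south bank alone.  [the south bank: Bram, Gus, Hana, Noor, Pim, Quin | the north bank: Cato, Sol]
5. Courier goes to the north bank with Hana.  [the south bank: Bram, Gus, Noor, Pim, Quin | the north bank: Cato, Hana, Sol]
6. Courier goes back to the south bank alone.  [the south bank: Bram, Gus, Noor, Pim, Quin | the north bank: Cato, Hana, Sol]
7. Courier goes to the north bank with Pim.  [the south bank: Bram, Gus, Noor, Quin | the north bank: Cato, Hana, Pim, Sol]
8. Courier goes back to the south bank alone.  [the south bank: Bram, Gus, Noor, Quin | the north bank: Cato, Hana, Pim, Sol]
9. Courier goes to the north bank with Noor.  [the south bank: Bram, Gus, Quin | the north bank: Cato, Hana, Noor, Pim, Sol]
10. Courier goes back to the south bank with Cato.  [the south bank: Bram, Cato, Gus, Quin | the north bank: Hana, Noor, Pim, Sol]
11. Courier goes to the north bank with Gus.  [the south bank: Bram, Cato, Quin | the north bank: Gus, Hana, Noor, Pim, Sol]
12. Courier goes back to the south bank alone.  [the south bank: Bram, Cato, Quin | the north bank: Gus, Hana, Noor, Pim, Sol]
13. Courier goes to the north bank with Bram.  [the south bank: Cato, Quin | the north bank: Bram, Gus, Hana, Noor, Pim, Sol]
14. Courier goes back to the south bank alone.  [the south bank: Cato, Quin | the north bank: Bram, Gus, Hana, Noor, Pim, Sol]
15. Courier goes to the north bank with Quin.  [the south bank: Cato | the north bank: Bram, Gus, Hana, Noor, Pim, Quin, Sol]
16. Courier goes back to the south bank alone.  [the south bank: Cato | the north bank: Bram, Gus, Hana, Noor, Pim, Quin, Sol]
17. Courier goes to the north bank with Cato.  [the south bank: — | the north bank: Bram, Cato, Gus, Hana, Noor, Pim, Quin, Sol]

17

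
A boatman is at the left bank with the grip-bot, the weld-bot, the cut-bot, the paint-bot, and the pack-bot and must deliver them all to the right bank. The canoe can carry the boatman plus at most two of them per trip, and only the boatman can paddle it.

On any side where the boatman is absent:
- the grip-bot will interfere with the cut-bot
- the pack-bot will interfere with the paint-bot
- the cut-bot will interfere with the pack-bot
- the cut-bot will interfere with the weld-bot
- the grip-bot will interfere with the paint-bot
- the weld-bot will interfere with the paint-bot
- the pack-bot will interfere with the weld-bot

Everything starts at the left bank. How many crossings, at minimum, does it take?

impossible

Whatever the first load, the items left behind include a forbidden pair without the boatman. No opening move is safe, so no plan exists.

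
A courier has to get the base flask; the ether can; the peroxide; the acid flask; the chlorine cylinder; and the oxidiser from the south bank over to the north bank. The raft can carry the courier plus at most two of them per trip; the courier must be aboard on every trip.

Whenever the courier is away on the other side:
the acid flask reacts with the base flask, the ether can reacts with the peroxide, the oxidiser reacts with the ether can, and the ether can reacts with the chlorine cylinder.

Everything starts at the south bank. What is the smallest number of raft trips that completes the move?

7

Counting alone: the courier can take at most 2 across per trip to the north bank, so moving all 6 needs at least 3 loaded trips out, with a return between consecutive ones — at least 5 crossings.
The safety rule pushes this higher. Following every safe sequence of crossings, the most of the 6 that can be at the north bank as the raft arrives there on crossing 5 is 5 — never all 6.
So no plan with fewer than 7 crossings exists, and this one achieves 7:
1. Courier goes to the north bank with the base flask and the ether can.  [the south bank: the acid flask, the chlorine cylinder, the oxidiser, the peroxide | the north bank: the base flask, the ether can]
2. Courier goes back to the south bank alone.  [the south bank: the acid flask, the chlorine cylinder, the oxidiser, the peroxide | the north bank: the base flask, the ether can]
3. Courier goes to the north bank with the peroxide.  [the south bank: the acid flask, the chlorine cylinder, the oxidiser | the north bank: the base flask, the ether can, the peroxide]
4. Courier goes back to the south bank with the ether can.  [the south bank: the acid flask, the chlorine cylinder, the ether can, the oxidiser | the north bank: the base flask, the peroxide]
5. Courier goes to the north bank with the chlorine cylinder and the oxidiser.  [the south bank: the acid flask, the ether can | the north bank: the base flask, the chlorine cylinder, the oxidiser, the peroxide]
6. Courier goes back to the south bank alone.  [the south bank: the acid flask, the ether can | the north bank: the base flask, the chlorine cylinder, the oxidiser, the peroxide]
7. Courier goes to the north bank with the acid flask and the ether can.  [the south bank: — | the north bank: the acid flask, the base flask, the chlorine cylinder, the ether can, the oxidiser, the peroxide]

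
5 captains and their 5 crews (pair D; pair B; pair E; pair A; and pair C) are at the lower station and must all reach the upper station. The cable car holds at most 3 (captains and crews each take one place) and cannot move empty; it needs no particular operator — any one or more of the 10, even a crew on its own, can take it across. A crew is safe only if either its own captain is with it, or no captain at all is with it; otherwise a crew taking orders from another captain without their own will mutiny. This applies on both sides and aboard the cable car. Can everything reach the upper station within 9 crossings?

Counting alone: each trip to the upper station takes at most 3 across and each return brings at least 1 back, so after t trips out (and t−1 returns) at most 3t − (t−1) of the 10 are across; that first reaches 10 at t = 5, so at least 9 crossings are needed.
The safety rule pushes this higher. Following every safe sequence of crossings, the most of the 10 that can be at the upper station as the cable car arrives there on crossing 9 is 9 — never all 10.
So the move cannot be finished within 9 crossings. (The shortest complete plan takes 11:)
1. captain D and crew D cross → the upper station.
2. captain D crosses ← the lower station.
3. crew A, crew B, and crew E cross → the upper station.
4. crew D crosses ← the lower station.
5. captain A, captain B, and captain E cross → the upper station.
6. captain B and crew B cross ← the lower station.
7. captain B, captain C, and captain D cross → the upper station.
8. crew E crosses ← the lower station.
9. crew B and crew D cross → the upper station.
10. crew D crosses ← the lower station.
11. crew C, crew D, and crew E cross → the upper station.

No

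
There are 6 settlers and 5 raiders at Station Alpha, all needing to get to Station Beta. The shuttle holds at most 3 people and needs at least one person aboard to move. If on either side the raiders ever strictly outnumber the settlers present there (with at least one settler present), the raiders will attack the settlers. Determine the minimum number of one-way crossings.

Counting alone: each trip to Station Beta takes at most 3 across and each return brings at least 1 back, so after t trips out (and t−1 returns) at most 3t − (t−1) of the 11 are across; that first reaches 11 at t = 5, so at least 9 crossings are needed.
The plan below uses exactly 9 crossings, so it is optimal:
1. 3 raiders → Station Beta.  (Station Alpha: 6S 2R; Station Beta: 0S 3R)
2. 1 raider ← Station Alpha.  (Station Alpha: 6S 3R; Station Beta: 0S 2R)
3. 3 settlers → Station Beta.  (Station Alpha: 3S 3R; Station Beta: 3S 2R)
4. 1 settler ← Station Alpha.  (Station Alpha: 4S 3R; Station Beta: 2S 2R)
5. 2 settlers and 1 raider → Station Beta.  (Station Alpha: 2S 2R; Station Beta: 4S 3R)
6. 1 settler ← Station Alpha.  (Station Alpha: 3S 2R; Station Beta: 3S 3R)
7. 2 settlers and 1 raider → Station Beta.  (Station Alpha: 1S 1R; Station Beta: 5S 4R)
8. 1 settler ← Station Alpha.  (Station Alpha: 2S 1R; Station Beta: 4S 4R)
9. 2 settlers and 1 raider → Station Beta.  (Station Alpha: 0S 0R; Station Beta: 6S 5R)

9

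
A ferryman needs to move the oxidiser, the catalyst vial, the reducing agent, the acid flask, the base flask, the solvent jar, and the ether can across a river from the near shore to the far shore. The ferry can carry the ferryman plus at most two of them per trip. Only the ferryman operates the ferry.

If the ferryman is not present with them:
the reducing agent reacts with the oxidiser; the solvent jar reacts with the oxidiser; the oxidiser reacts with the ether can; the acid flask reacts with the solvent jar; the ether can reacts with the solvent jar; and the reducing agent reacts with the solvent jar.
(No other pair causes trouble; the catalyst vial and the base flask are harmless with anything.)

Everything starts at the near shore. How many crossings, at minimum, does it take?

11

Counting alone: the ferryman can take at most 2 across per trip to the far shore, so moving all 7 needs at least 4 loaded trips out, with a return between consecutive ones — at least 7 crossings.
The safety rule pushes this higher. Following every safe sequence of crossings, the most of the 7 that can be at the far shore as the ferry arrives there on crossings 7, 9 is 5, 6 respectively — never all 7.
So no plan with fewer than 11 crossings exists, and this one achieves 11:
1. Ferryman goes to the far shore with the oxidiser and the solvent jar.
2. Ferryman goes back to the near shore with the oxidiser.
3. Ferryman goes to the far shore with the catalyst vial and the oxidiser.
4. Ferryman goes back to the near shore with the oxidiser.
5. Ferryman goes to the far shore with the acid flask and the oxidiser.
6. Ferryman goes back to the near shore with the solvent jar.
7. Ferryman goes to the far shore with the ether can and the reducing agent.
8. Ferryman goes back to the near shore with the oxidiser.
9. Ferryman goes to the far shore with the base flask and the oxidiser.
10. Ferryman goes back to the near shore with the oxidiser.
11. Ferryman goes to the far shore with the oxidiser and the solvent jar.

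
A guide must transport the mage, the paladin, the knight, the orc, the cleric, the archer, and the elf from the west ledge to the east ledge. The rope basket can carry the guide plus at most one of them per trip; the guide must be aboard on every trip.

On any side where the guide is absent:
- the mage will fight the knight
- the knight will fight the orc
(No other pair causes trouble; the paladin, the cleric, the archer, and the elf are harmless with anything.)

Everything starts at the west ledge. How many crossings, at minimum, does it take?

Counting alone: the guide can take at most 1 across per trip to the east ledge, so moving all 7 needs at least 7 loaded trips out, with a return between consecutive ones — at least 13 crossings.
The safety rule pushes this higher. Following every safe sequence of crossings, the most of the 7 that can be at the east ledge as the rope basket arrives there on crossing 13 is 6 — never all 7.
So no plan with fewer than 15 crossings exists, and this one achieves 15:
1. Guide goes to the east ledge with the knight.  [the west ledge: the archer, the cleric, the elf, the mage, the orc, the paladin | the east ledge: the knight]
2. Guide goes back to the west ledge alone.  [the west ledge: the archer, the cleric, the elf, the mage, the orc, the paladin | the east ledge: the knight]
3. Guide goes to the east ledge with the mage.  [the west ledge: the archer, the cleric, the elf, the orc, the paladin | the east ledge: the knight, the mage]
4. Guide goes back to the west ledge with the knight.  [the west ledge: the archer, the cleric, the elf, the knight, the orc, the paladin | the east ledge: the mage]
5. Guide goes to the east ledge with the orc.  [the west ledge: the archer, the cleric, the elf, the knight, the paladin | the east ledge: the mage, the orc]
6. Guide goes back to the west ledge alone.  [the west ledge: the archer, the cleric, the elf, the knight, the paladin | the east ledge: the mage, the orc]
7. Guide goes to the east ledge with the paladin.  [the west ledge: the archer, the cleric, the elf, the knight | the east ledge: the mage, the orc, the paladin]
8. Guide goes back to the west ledge alone.  [the west ledge: the archer, the cleric, the elf, the knight | the east ledge: the mage, the orc, the paladin]
9. Guide goes to the east ledge with the cleric.  [the west ledge: the archer, the elf, the knight | the east ledge: the cleric, the mage, the orc, the paladin]
10. Guide goes back to the west ledge alone.  [the west ledge: the archer, the elf, the knight | the east ledge: the cleric, the mage, the orc, the paladin]
11. Guide goes to the east ledge with the archer.  [the west ledge: the elf, the knight | the east ledge: the archer, the cleric, the mage, the orc, the paladin]
12. Guide goes back to the west ledge alone.  [the west ledge: the elf, the knight | the east ledge: the archer, the cleric, the mage, the orc, the paladin]
13. Guide goes to the east ledge with the elf.  [the west ledge: the knight | the east ledge: the archer, the cleric, the elf, the mage, the orc, the paladin]
14. Guide goes back to the west ledge alone.  [the west ledge: the knight | the east ledge: the archer, the cleric, the elf, the mage, the orc, the paladin]
15. Guide goes to the east ledge with the knight.  [the west ledge: — | the east ledge: the archer, the cleric, the elf, the knight, the mage, the orc, the paladin]

15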